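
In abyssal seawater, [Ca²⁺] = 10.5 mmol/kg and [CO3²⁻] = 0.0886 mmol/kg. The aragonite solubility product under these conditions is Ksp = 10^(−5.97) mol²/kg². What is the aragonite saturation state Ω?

Ksp = 10^(−5.97) = 1.072×10^-6
Ω = [Ca²⁺][CO3²⁻]/Ksp = (10.5×10^-3)(0.0886×10^-3) / 1.072×10^-6 = 0.868

Ω = 0.868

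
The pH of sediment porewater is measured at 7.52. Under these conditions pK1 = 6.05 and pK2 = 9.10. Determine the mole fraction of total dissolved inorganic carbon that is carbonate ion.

α₂ = 1 / (1 + [H⁺]/K2 + [H⁺]²/(K1K2)) = 1 / (1 + 10^+1.58 + 10^+0.11)
   = 1 / (1 + 38.019 + 1.2882) = 1/40.307 = 0.02481

α₂ = 0.0248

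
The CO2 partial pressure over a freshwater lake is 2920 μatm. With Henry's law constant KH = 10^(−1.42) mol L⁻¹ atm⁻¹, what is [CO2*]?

[CO2*] = 111 μmol/L

KH = 10^(−1.42) = 3.802×10^-2 mol L⁻¹ atm⁻¹
[CO2*] = KH · pCO2 = 3.802×10^-2 × 2920×10^-6 atm = 1.11×10^-4 mol/L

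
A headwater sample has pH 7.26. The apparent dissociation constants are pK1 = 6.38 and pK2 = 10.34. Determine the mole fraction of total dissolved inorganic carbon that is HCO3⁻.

α₁ = 0.883

α₁ = 1 / (1 + [H⁺]/K1 + K2/[H⁺]) = 1 / (1 + 10^-0.88 + 10^-3.08)
   = 1 / (1 + 0.13183 + 0.00083176) = 1/1.1327 = 0.8829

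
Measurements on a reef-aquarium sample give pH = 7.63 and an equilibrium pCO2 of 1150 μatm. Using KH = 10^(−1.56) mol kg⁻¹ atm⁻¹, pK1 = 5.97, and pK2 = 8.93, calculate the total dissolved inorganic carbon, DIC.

DIC = 1.55 mmol/kg

[CO2*] = KH · pCO2 = 10^(−1.56) × 1150×10^-6 = 3.167×10^-5 mol/kg
α₀ = 1/(1 + K1/[H⁺] + K1K2/[H⁺]²) = 1/(1 + 10^+1.66 + 10^+0.36) = 0.02041
DIC = [CO2*]/α₀ = 3.167×10^-5 / 0.02041 = 1.55 mmol/kg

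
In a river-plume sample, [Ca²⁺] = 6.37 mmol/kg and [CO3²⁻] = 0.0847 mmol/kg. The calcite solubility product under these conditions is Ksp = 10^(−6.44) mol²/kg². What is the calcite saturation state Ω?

Ksp = 10^(−6.44) = 3.631×10^-7
Ω = [Ca²⁺][CO3²⁻]/Ksp = (6.37×10^-3)(0.0847×10^-3) / 3.631×10^-7 = 1.49

Ω = 1.49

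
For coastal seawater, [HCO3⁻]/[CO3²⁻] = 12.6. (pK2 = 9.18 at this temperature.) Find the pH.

pH = 8.08

From K2 = [H⁺][CO3²⁻]/[HCO3⁻]:  pH = pK2 − log₁₀([HCO3⁻]/[CO3²⁻])
log₁₀(12.6) = +1.100
pH = 9.18 − (+1.100) = 8.08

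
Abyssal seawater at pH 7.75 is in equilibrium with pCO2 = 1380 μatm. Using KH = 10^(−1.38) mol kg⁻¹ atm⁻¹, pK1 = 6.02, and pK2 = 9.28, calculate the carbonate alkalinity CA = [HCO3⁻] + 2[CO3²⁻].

[CO2*] = KH · pCO2 = 10^(−1.38) × 1380×10^-6 = 5.753×10^-5 mol/kg
α₀ = 1/(1 + K1/[H⁺] + K1K2/[H⁺]²) = 1/(1 + 10^+1.73 + 10^+0.20) = 0.01777
DIC = [CO2*]/α₀ = 5.753×10^-5 / 0.01777 = 3.238 mmol/kg
CA = (α₁ + 2α₂)·DIC = (0.9541 + 2×0.02816) × 3.238 = 3.27 mmol/kg

CA = 3.27 mmol/kg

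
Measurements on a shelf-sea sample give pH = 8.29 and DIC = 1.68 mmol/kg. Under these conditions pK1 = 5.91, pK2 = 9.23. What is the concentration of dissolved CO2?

[CO2*] = 6.26 μmol/kg

α₀ = 1 / (1 + K1/[H⁺] + K1K2/[H⁺]²) = 1 / (1 + 10^+2.38 + 10^+1.44)
   = 1 / (1 + 239.88 + 27.542) = 1/268.43 = 0.003725
[CO2*] = α₀ × DIC = 0.003725 × 1.68 = 0.00626 mmol/kg = 6.26 μmol/kg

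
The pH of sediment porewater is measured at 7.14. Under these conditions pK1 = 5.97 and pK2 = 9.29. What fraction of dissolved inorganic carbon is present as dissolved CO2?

α₀ = 1 / (1 + K1/[H⁺] + K1K2/[H⁺]²) = 1 / (1 + 10^+1.17 + 10^-0.98)
   = 1 / (1 + 14.791 + 0.10471) = 1/15.896 = 0.06291

α₀ = 0.0629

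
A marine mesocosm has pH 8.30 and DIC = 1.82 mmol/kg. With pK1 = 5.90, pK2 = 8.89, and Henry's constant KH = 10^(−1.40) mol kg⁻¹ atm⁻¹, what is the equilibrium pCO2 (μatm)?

pCO2 = 144 μatm

α₀ = 1 / (1 + K1/[H⁺] + K1K2/[H⁺]²) = 1 / (1 + 10^+2.40 + 10^+1.81)
   = 1 / (1 + 251.19 + 64.565) = 1/316.75 = 0.003157
[CO2*] = α₀ × DIC = 0.003157 × 1.82 = 0.005746 mmol/kg = 5.746 μmol/kg
pCO2 = [CO2*]/KH = 5.746×10^-6 / 3.981×10^-2 = 144 μatm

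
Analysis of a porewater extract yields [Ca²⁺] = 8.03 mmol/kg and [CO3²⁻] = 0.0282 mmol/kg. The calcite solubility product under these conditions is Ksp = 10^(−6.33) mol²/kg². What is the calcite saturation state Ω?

Ksp = 10^(−6.33) = 4.677×10^-7
Ω = [Ca²⁺][CO3²⁻]/Ksp = (8.03×10^-3)(0.0282×10^-3) / 4.677×10^-7 = 0.484

Ω = 0.484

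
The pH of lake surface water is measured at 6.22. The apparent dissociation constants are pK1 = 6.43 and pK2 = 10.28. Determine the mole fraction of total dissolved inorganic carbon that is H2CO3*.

α₀ = 1 / (1 + K1/[H⁺] + K1K2/[H⁺]²) = 1 / (1 + 10^-0.21 + 10^-4.27)
   = 1 / (1 + 0.61660 + 5.3703×10^-5) = 1/1.6166 = 0.6186

α₀ = 0.619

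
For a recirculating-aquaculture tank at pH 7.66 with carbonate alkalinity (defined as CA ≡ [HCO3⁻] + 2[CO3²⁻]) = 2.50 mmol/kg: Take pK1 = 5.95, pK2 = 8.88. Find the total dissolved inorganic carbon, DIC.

DIC = 2.41 mmol/kg

CA = [HCO3⁻] + 2[CO3²⁻] = (α₁ + 2α₂)·DIC
At pH 7.66: [H⁺]/K1 = 10^-1.71 = 0.019498, K2/[H⁺] = 10^-1.22 = 0.060256
α₁ = 1/(1 + 0.019498 + 0.060256) = 1/1.0798 = 0.9261; α₂ = α₁·K2/[H⁺] = 0.05581
α₁ + 2α₂ = 1.0377
DIC = CA / (α₁ + 2α₂) = 2.50 / 1.0377 = 2.41 mmol/kg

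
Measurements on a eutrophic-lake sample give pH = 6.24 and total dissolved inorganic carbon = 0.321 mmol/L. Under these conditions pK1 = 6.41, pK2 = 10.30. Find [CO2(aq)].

α₀ = 1 / (1 + K1/[H⁺] + K1K2/[H⁺]²) = 1 / (1 + 10^-0.17 + 10^-4.23)
   = 1 / (1 + 0.67608 + 5.8884×10^-5) = 1/1.6761 = 0.5966
[CO2*] = α₀ × DIC = 0.5966 × 0.321 = 0.192 mmol/L

[CO2*] = 0.192 mmol/L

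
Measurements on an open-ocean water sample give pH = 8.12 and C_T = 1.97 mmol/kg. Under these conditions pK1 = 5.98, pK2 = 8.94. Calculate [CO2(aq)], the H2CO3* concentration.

α₀ = 1 / (1 + K1/[H⁺] + K1K2/[H⁺]²) = 1 / (1 + 10^+2.14 + 10^+1.32)
   = 1 / (1 + 138.04 + 20.893) = 1/159.93 = 0.006253
[CO2*] = α₀ × DIC = 0.006253 × 1.97 = 0.0123 mmol/kg = 12.3 μmol/kg

[CO2*] = 12.3 μmol/kg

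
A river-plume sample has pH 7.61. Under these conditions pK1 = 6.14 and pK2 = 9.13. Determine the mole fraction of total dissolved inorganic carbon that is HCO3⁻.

α₁ = 0.940

α₁ = 1 / (1 + [H⁺]/K1 + K2/[H⁺]) = 1 / (1 + 10^-1.47 + 10^-1.52)
   = 1 / (1 + 0.033884 + 0.030200) = 1/1.0641 = 0.9398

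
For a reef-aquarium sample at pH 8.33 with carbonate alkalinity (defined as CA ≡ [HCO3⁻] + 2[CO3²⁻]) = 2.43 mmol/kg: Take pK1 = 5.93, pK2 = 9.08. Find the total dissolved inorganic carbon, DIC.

CA = [HCO3⁻] + 2[CO3²⁻] = (α₁ + 2α₂)·DIC
At pH 8.33: [H⁺]/K1 = 10^-2.40 = 0.0039811, K2/[H⁺] = 10^-0.75 = 0.17783
α₁ = 1/(1 + 0.0039811 + 0.17783) = 1/1.1818 = 0.8462; α₂ = α₁·K2/[H⁺] = 0.1505
α₁ + 2α₂ = 1.1471
DIC = CA / (α₁ + 2α₂) = 2.43 / 1.1471 = 2.12 mmol/kg

DIC = 2.12 mmol/kg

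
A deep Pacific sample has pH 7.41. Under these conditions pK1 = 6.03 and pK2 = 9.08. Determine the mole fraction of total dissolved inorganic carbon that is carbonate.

α₂ = 0.0201

α₂ = 1 / (1 + [H⁺]/K2 + [H⁺]²/(K1K2)) = 1 / (1 + 10^+1.67 + 10^+0.29)
   = 1 / (1 + 46.774 + 1.9498) = 1/49.723 = 0.02011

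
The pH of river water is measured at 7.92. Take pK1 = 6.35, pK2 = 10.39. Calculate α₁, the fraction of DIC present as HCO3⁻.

α₁ = 1 / (1 + [H⁺]/K1 + K2/[H⁺]) = 1 / (1 + 10^-1.57 + 10^-2.47)
   = 1 / (1 + 0.026915 + 0.0033884) = 1/1.0303 = 0.9706

α₁ = 0.971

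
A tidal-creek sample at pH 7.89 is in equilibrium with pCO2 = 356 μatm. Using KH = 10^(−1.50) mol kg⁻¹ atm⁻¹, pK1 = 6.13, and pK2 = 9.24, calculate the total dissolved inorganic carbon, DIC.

[CO2*] = KH · pCO2 = 10^(−1.50) × 356×10^-6 = 1.126×10^-5 mol/kg
α₀ = 1/(1 + K1/[H⁺] + K1K2/[H⁺]²) = 1/(1 + 10^+1.76 + 10^+0.41) = 0.01636
DIC = [CO2*]/α₀ = 1.126×10^-5 / 0.01636 = 0.688 mmol/kg

DIC = 0.688 mmol/kg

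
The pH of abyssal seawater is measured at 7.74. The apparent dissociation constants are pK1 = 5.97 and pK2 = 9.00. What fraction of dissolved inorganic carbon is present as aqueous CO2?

α₀ = 0.0158

α₀ = 1 / (1 + K1/[H⁺] + K1K2/[H⁺]²) = 1 / (1 + 10^+1.77 + 10^+0.51)
   = 1 / (1 + 58.884 + 3.2359) = 1/63.120 = 0.01584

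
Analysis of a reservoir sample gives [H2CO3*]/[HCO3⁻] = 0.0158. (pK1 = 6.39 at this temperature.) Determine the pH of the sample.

From K1 = [H⁺][HCO3⁻]/[H2CO3*]:  pH = pK1 − log₁₀([H2CO3*]/[HCO3⁻])
log₁₀(0.0158) = -1.801
pH = 6.39 − (-1.801) = 8.19

pH = 8.19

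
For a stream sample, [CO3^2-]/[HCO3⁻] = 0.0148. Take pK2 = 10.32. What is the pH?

From K2 = [H⁺][CO3^2-]/[HCO3⁻]:  pH = pK2 + log₁₀([CO3^2-]/[HCO3⁻])
log₁₀(0.0148) = -1.830
pH = 10.32 + (-1.830) = 8.49

pH = 8.49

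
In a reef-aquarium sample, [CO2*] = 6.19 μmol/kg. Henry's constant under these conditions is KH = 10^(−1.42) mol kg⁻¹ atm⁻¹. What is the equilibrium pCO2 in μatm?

KH = 10^(−1.42) = 3.802×10^-2 mol kg⁻¹ atm⁻¹
pCO2 = [CO2*]/KH = 6.19×10^-6 / 3.802×10^-2 = 1.63×10^-4 atm = 163 μatm

pCO2 = 163 μatm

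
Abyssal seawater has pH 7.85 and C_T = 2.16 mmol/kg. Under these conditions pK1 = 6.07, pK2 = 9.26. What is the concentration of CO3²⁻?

[CO3²⁻] = 0.0796 mmol/kg

α₂ = 1 / (1 + [H⁺]/K2 + [H⁺]²/(K1K2)) = 1 / (1 + 10^+1.41 + 10^-0.37)
   = 1 / (1 + 25.704 + 0.42658) = 1/27.131 = 0.03686
[CO3²⁻] = α₂ × DIC = 0.03686 × 2.16 = 0.0796 mmol/kg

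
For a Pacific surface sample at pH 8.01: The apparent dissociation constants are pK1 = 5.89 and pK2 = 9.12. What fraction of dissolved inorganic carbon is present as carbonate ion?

α₂ = 1 / (1 + [H⁺]/K2 + [H⁺]²/(K1K2)) = 1 / (1 + 10^+1.11 + 10^-1.01)
   = 1 / (1 + 12.882 + 0.097724) = 1/13.980 = 0.07153

α₂ = 0.0715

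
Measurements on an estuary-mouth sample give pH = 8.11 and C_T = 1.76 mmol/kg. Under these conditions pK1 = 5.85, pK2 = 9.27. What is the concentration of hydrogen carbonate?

[HCO3⁻] = 1.64 mmol/kg

α₁ = 1 / (1 + [H⁺]/K1 + K2/[H⁺]) = 1 / (1 + 10^-2.26 + 10^-1.16)
   = 1 / (1 + 0.0054954 + 0.069183) = 1/1.0747 = 0.9305
[HCO3⁻] = α₁ × DIC = 0.9305 × 1.76 = 1.64 mmol/kg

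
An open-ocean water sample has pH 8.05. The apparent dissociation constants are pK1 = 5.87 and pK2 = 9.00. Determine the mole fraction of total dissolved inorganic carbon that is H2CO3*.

α₀ = 0.00591

α₀ = 1 / (1 + K1/[H⁺] + K1K2/[H⁺]²) = 1 / (1 + 10^+2.18 + 10^+1.23)
   = 1 / (1 + 151.36 + 16.982) = 1/169.34 = 0.005905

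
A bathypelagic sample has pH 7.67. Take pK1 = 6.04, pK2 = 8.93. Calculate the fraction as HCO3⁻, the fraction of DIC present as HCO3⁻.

α₁ = 0.927

α₁ = 1 / (1 + [H⁺]/K1 + K2/[H⁺]) = 1 / (1 + 10^-1.63 + 10^-1.26)
   = 1 / (1 + 0.023442 + 0.054954) = 1/1.0784 = 0.9273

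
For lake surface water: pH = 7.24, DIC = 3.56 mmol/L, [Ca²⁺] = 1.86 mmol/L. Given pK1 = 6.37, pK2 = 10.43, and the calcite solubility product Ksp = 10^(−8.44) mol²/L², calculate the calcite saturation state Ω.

Ω = 1.04

α₂ = 1 / (1 + [H⁺]/K2 + [H⁺]²/(K1K2)) = 1 / (1 + 10^+3.19 + 10^+2.32)
   = 1 / (1 + 1548.8 + 208.93) = 1/1758.7 = 0.0005686
[CO3²⁻] = α₂ × DIC = 0.0005686 × 3.56 = 0.002024 mmol/L = 2.024 μmol/L
Ksp = 10^(−8.44) = 3.631×10^-9
Ω = [Ca²⁺][CO3²⁻]/Ksp = (1.86×10^-3)(2.024×10^-6) / 3.631×10^-9 = 1.04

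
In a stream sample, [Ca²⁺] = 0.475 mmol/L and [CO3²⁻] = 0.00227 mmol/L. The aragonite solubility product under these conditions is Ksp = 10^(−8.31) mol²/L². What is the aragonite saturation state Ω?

Ksp = 10^(−8.31) = 4.898×10^-9
Ω = [Ca²⁺][CO3²⁻]/Ksp = (0.475×10^-3)(0.00227×10^-3) / 4.898×10^-9 = 0.220

Ω = 0.220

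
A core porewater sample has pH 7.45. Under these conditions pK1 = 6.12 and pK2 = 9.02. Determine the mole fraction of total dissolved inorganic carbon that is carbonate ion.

α₂ = 0.0251

α₂ = 1 / (1 + [H⁺]/K2 + [H⁺]²/(K1K2)) = 1 / (1 + 10^+1.57 + 10^+0.24)
   = 1 / (1 + 37.154 + 1.7378) = 1/39.891 = 0.02507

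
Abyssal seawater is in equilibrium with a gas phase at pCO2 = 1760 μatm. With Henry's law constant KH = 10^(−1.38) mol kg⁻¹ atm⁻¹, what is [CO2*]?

KH = 10^(−1.38) = 4.169×10^-2 mol kg⁻¹ atm⁻¹
[CO2*] = KH · pCO2 = 4.169×10^-2 × 1760×10^-6 atm = 7.34×10^-5 mol/kg

[CO2*] = 73.4 μmol/kg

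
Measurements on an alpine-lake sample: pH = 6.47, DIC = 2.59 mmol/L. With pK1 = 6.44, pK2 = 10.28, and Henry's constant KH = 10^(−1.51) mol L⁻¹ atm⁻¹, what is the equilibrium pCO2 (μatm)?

α₀ = 1 / (1 + K1/[H⁺] + K1K2/[H⁺]²) = 1 / (1 + 10^+0.03 + 10^-3.78)
   = 1 / (1 + 1.0715 + 0.00016596) = 1/2.0717 = 0.4827
[CO2*] = α₀ × DIC = 0.4827 × 2.59 = 1.250 mmol/L
pCO2 = [CO2*]/KH = 1.250×10^-3 / 3.090×10^-2 = 4.05×10^4 μatm

pCO2 = 4.05×10^4 μatm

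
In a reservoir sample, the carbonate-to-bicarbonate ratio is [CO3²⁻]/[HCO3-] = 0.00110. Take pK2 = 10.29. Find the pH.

From K2 = [H⁺][CO3²⁻]/[HCO3-]:  pH = pK2 + log₁₀([CO3²⁻]/[HCO3-])
log₁₀(0.00110) = -2.959
pH = 10.29 + (-2.959) = 7.33

pH = 7.33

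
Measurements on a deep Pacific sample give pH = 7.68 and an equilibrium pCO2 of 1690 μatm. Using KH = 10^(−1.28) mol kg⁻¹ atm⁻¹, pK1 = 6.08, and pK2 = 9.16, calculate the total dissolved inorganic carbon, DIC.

DIC = 3.74 mmol/kg

[CO2*] = KH · pCO2 = 10^(−1.28) × 1690×10^-6 = 8.869×10^-5 mol/kg
α₀ = 1/(1 + K1/[H⁺] + K1K2/[H⁺]²) = 1/(1 + 10^+1.60 + 10^+0.12) = 0.02374
DIC = [CO2*]/α₀ = 8.869×10^-5 / 0.02374 = 3.74 mmol/kg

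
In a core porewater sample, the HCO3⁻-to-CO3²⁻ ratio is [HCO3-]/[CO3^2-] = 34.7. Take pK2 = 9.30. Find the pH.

pH = 7.76

From K2 = [H⁺][CO3^2-]/[HCO3-]:  pH = pK2 − log₁₀([HCO3-]/[CO3^2-])
log₁₀(34.7) = +1.540
pH = 9.30 − (+1.540) = 7.76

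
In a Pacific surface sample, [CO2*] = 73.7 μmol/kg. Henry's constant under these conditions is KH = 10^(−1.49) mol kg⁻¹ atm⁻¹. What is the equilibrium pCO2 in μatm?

KH = 10^(−1.49) = 3.236×10^-2 mol kg⁻¹ atm⁻¹
pCO2 = [CO2*]/KH = 73.7×10^-6 / 3.236×10^-2 = 2.28×10^-3 atm = 2280 μatm

pCO2 = 2280 μatm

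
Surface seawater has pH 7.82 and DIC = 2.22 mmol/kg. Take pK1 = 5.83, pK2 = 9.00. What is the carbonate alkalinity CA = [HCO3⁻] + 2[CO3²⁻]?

CA = 2.34 mmol/kg

CA = [HCO3⁻] + 2[CO3²⁻] = (α₁ + 2α₂)·DIC
At pH 7.82: [H⁺]/K1 = 10^-1.99 = 0.010233, K2/[H⁺] = 10^-1.18 = 0.066069
α₁ = 1/(1 + 0.010233 + 0.066069) = 1/1.0763 = 0.9291; α₂ = α₁·K2/[H⁺] = 0.06139
α₁ + 2α₂ = 1.0519
CA = 1.0519 × 2.22 = 2.34 mmol/kg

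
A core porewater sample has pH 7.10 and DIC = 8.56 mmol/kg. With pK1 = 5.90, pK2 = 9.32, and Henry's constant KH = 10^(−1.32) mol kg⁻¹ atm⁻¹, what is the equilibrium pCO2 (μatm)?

pCO2 = 1.06×10^4 μatm

α₀ = 1 / (1 + K1/[H⁺] + K1K2/[H⁺]²) = 1 / (1 + 10^+1.20 + 10^-1.02)
   = 1 / (1 + 15.849 + 0.095499) = 1/16.944 = 0.05902
[CO2*] = α₀ × DIC = 0.05902 × 8.56 = 0.5052 mmol/kg
pCO2 = [CO2*]/KH = 5.052×10^-4 / 4.786×10^-2 = 1.06×10^4 μatm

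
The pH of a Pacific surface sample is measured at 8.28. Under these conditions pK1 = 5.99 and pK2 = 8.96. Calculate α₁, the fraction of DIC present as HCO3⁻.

α₁ = 1 / (1 + [H⁺]/K1 + K2/[H⁺]) = 1 / (1 + 10^-2.29 + 10^-0.68)
   = 1 / (1 + 0.0051286 + 0.20893) = 1/1.2141 = 0.8237

α₁ = 0.824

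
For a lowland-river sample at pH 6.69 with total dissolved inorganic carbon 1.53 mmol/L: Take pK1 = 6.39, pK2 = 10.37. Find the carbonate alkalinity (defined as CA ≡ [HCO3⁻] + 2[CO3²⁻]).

CA = [HCO3⁻] + 2[CO3²⁻] = (α₁ + 2α₂)·DIC
At pH 6.69: [H⁺]/K1 = 10^-0.30 = 0.50119, K2/[H⁺] = 10^-3.68 = 0.00020893
α₁ = 1/(1 + 0.50119 + 0.00020893) = 1/1.5014 = 0.6660; α₂ = α₁·K2/[H⁺] = 0.0001392
α₁ + 2α₂ = 0.6663
CA = 0.6663 × 1.53 = 1.02 mmol/L

CA = 1.02 mmol/L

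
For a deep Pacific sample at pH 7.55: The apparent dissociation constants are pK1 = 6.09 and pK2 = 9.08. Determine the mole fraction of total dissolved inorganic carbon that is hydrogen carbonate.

α₁ = 1 / (1 + [H⁺]/K1 + K2/[H⁺]) = 1 / (1 + 10^-1.46 + 10^-1.53)
   = 1 / (1 + 0.034674 + 0.029512) = 1/1.0642 = 0.9397

α₁ = 0.940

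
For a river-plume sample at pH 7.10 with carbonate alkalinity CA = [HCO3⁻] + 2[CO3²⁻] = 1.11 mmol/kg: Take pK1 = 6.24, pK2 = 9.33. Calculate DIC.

DIC = 1.25 mmol/kg

CA = [HCO3⁻] + 2[CO3²⁻] = (α₁ + 2α₂)·DIC
At pH 7.10: [H⁺]/K1 = 10^-0.86 = 0.13804, K2/[H⁺] = 10^-2.23 = 0.0058884
α₁ = 1/(1 + 0.13804 + 0.0058884) = 1/1.1439 = 0.8742; α₂ = α₁·K2/[H⁺] = 0.005148
α₁ + 2α₂ = 0.8845
DIC = CA / (α₁ + 2α₂) = 1.11 / 0.8845 = 1.25 mmol/kg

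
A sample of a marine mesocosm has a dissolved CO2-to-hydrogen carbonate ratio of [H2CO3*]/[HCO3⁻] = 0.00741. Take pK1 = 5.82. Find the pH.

pH = 7.95

From K1 = [H⁺][HCO3⁻]/[H2CO3*]:  pH = pK1 − log₁₀([H2CO3*]/[HCO3⁻])
log₁₀(0.00741) = -2.130
pH = 5.82 − (-2.130) = 7.95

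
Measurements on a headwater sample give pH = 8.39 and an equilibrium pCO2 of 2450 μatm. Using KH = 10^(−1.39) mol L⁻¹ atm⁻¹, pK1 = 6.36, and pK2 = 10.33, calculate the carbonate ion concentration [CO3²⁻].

[CO2*] = KH · pCO2 = 10^(−1.39) × 2450×10^-6 = 9.981×10^-5 mol/L
α₀ = 1/(1 + K1/[H⁺] + K1K2/[H⁺]²) = 1/(1 + 10^+2.03 + 10^+0.09) = 0.009142
DIC = [CO2*]/α₀ = 9.981×10^-5 / 0.009142 = 10.92 mmol/L
[CO3²⁻] = α₂·DIC; α₂ = 0.01125, so [CO3²⁻] = 0.01125 × 10.92 = 0.123 mmol/L

[CO3²⁻] = 0.123 mmol/L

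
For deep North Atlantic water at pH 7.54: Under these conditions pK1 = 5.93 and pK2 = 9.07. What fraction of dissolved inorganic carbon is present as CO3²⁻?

α₂ = 0.0280

α₂ = 1 / (1 + [H⁺]/K2 + [H⁺]²/(K1K2)) = 1 / (1 + 10^+1.53 + 10^-0.08)
   = 1 / (1 + 33.884 + 0.83176) = 1/35.716 = 0.02800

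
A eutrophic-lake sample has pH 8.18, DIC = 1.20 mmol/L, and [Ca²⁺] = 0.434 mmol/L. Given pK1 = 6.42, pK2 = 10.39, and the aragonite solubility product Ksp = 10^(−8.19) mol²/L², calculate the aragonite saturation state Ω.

Ω = 0.486

α₂ = 1 / (1 + [H⁺]/K2 + [H⁺]²/(K1K2)) = 1 / (1 + 10^+2.21 + 10^+0.45)
   = 1 / (1 + 162.18 + 2.8184) = 1/166.00 = 0.006024
[CO3²⁻] = α₂ × DIC = 0.006024 × 1.20 = 0.007229 mmol/L = 7.229 μmol/L
Ksp = 10^(−8.19) = 6.457×10^-9
Ω = [Ca²⁺][CO3²⁻]/Ksp = (0.434×10^-3)(7.229×10^-6) / 6.457×10^-9 = 0.486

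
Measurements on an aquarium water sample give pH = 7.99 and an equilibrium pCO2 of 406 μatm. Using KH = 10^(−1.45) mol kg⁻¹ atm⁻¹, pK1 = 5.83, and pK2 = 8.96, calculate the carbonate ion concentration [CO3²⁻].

[CO2*] = KH · pCO2 = 10^(−1.45) × 406×10^-6 = 1.441×10^-5 mol/kg
α₀ = 1/(1 + K1/[H⁺] + K1K2/[H⁺]²) = 1/(1 + 10^+2.16 + 10^+1.19) = 0.006210
DIC = [CO2*]/α₀ = 1.441×10^-5 / 0.006210 = 2.320 mmol/kg
[CO3²⁻] = α₂·DIC; α₂ = 0.09618, so [CO3²⁻] = 0.09618 × 2.320 = 0.223 mmol/kg

[CO3²⁻] = 0.223 mmol/kg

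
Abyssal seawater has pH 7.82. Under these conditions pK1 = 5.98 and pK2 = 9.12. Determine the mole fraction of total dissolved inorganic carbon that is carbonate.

α₂ = 1 / (1 + [H⁺]/K2 + [H⁺]²/(K1K2)) = 1 / (1 + 10^+1.30 + 10^-0.54)
   = 1 / (1 + 19.953 + 0.28840) = 1/21.241 = 0.04708

α₂ = 0.0471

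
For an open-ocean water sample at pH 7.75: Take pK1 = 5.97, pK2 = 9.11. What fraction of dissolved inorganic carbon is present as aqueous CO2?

α₀ = 0.0157

α₀ = 1 / (1 + K1/[H⁺] + K1K2/[H⁺]²) = 1 / (1 + 10^+1.78 + 10^+0.42)
   = 1 / (1 + 60.256 + 2.6303) = 1/63.886 = 0.01565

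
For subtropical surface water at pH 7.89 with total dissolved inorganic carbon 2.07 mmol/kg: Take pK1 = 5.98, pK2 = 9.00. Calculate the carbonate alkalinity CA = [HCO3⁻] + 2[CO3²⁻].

CA = 2.19 mmol/kg

CA = [HCO3⁻] + 2[CO3²⁻] = (α₁ + 2α₂)·DIC
At pH 7.89: [H⁺]/K1 = 10^-1.91 = 0.012303, K2/[H⁺] = 10^-1.11 = 0.077625
α₁ = 1/(1 + 0.012303 + 0.077625) = 1/1.0899 = 0.9175; α₂ = α₁·K2/[H⁺] = 0.07122
α₁ + 2α₂ = 1.0599
CA = 1.0599 × 2.07 = 2.19 mmol/kg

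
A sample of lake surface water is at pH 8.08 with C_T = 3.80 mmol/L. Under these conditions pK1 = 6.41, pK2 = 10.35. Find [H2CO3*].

[CO2*] = 0.0791 mmol/L

α₀ = 1 / (1 + K1/[H⁺] + K1K2/[H⁺]²) = 1 / (1 + 10^+1.67 + 10^-0.60)
   = 1 / (1 + 46.774 + 0.25119) = 1/48.025 = 0.02082
[CO2*] = α₀ × DIC = 0.02082 × 3.80 = 0.0791 mmol/L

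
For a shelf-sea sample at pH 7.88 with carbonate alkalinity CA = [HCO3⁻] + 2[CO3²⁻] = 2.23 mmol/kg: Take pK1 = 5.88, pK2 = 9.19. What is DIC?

CA = [HCO3⁻] + 2[CO3²⁻] = (α₁ + 2α₂)·DIC
At pH 7.88: [H⁺]/K1 = 10^-2.00 = 0.010000, K2/[H⁺] = 10^-1.31 = 0.048978
α₁ = 1/(1 + 0.010000 + 0.048978) = 1/1.0590 = 0.9443; α₂ = α₁·K2/[H⁺] = 0.04625
α₁ + 2α₂ = 1.0368
DIC = CA / (α₁ + 2α₂) = 2.23 / 1.0368 = 2.15 mmol/kg

DIC = 2.15 mmol/kg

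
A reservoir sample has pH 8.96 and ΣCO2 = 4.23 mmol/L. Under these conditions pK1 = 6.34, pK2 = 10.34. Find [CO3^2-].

[CO3²⁻] = 0.169 mmol/L

α₂ = 1 / (1 + [H⁺]/K2 + [H⁺]²/(K1K2)) = 1 / (1 + 10^+1.38 + 10^-1.24)
   = 1 / (1 + 23.988 + 0.057544) = 1/25.046 = 0.03993
[CO3²⁻] = α₂ × DIC = 0.03993 × 4.23 = 0.169 mmol/L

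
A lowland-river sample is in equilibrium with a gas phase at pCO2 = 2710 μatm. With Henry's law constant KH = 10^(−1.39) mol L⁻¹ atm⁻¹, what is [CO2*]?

KH = 10^(−1.39) = 4.074×10^-2 mol L⁻¹ atm⁻¹
[CO2*] = KH · pCO2 = 4.074×10^-2 × 2710×10^-6 atm = 1.10×10^-4 mol/L

[CO2*] = 110 μmol/L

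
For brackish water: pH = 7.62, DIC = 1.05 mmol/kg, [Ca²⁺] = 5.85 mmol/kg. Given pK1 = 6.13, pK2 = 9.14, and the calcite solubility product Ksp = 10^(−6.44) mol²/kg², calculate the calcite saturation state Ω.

Ω = 0.481

α₂ = 1 / (1 + [H⁺]/K2 + [H⁺]²/(K1K2)) = 1 / (1 + 10^+1.52 + 10^+0.03)
   = 1 / (1 + 33.113 + 1.0715) = 1/35.185 = 0.02842
[CO3²⁻] = α₂ × DIC = 0.02842 × 1.05 = 0.02984 mmol/kg
Ksp = 10^(−6.44) = 3.631×10^-7
Ω = [Ca²⁺][CO3²⁻]/Ksp = (5.85×10^-3)(2.984×10^-5) / 3.631×10^-7 = 0.481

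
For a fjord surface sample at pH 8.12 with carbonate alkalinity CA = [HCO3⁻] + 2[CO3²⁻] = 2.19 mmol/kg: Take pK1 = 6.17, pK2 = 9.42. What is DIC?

CA = [HCO3⁻] + 2[CO3²⁻] = (α₁ + 2α₂)·DIC
At pH 8.12: [H⁺]/K1 = 10^-1.95 = 0.011220, K2/[H⁺] = 10^-1.30 = 0.050119
α₁ = 1/(1 + 0.011220 + 0.050119) = 1/1.0613 = 0.9422; α₂ = α₁·K2/[H⁺] = 0.04722
α₁ + 2α₂ = 1.0367
DIC = CA / (α₁ + 2α₂) = 2.19 / 1.0367 = 2.11 mmol/kg

DIC = 2.11 mmol/kg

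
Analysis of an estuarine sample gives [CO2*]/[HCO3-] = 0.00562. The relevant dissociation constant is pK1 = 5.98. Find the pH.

pH = 8.23

From K1 = [H⁺][HCO3-]/[CO2*]:  pH = pK1 − log₁₀([CO2*]/[HCO3-])
log₁₀(0.00562) = -2.250
pH = 5.98 − (-2.250) = 8.23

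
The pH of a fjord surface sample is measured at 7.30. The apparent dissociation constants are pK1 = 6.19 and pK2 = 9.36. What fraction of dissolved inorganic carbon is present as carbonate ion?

α₂ = 1 / (1 + [H⁺]/K2 + [H⁺]²/(K1K2)) = 1 / (1 + 10^+2.06 + 10^+0.95)
   = 1 / (1 + 114.82 + 8.9125) = 1/124.73 = 0.008017

α₂ = 0.00802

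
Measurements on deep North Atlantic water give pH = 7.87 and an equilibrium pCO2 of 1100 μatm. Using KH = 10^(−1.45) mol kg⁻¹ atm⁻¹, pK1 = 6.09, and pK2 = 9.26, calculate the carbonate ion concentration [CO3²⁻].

[CO2*] = KH · pCO2 = 10^(−1.45) × 1100×10^-6 = 3.903×10^-5 mol/kg
α₀ = 1/(1 + K1/[H⁺] + K1K2/[H⁺]²) = 1/(1 + 10^+1.78 + 10^+0.39) = 0.01570
DIC = [CO2*]/α₀ = 3.903×10^-5 / 0.01570 = 2.487 mmol/kg
[CO3²⁻] = α₂·DIC; α₂ = 0.03853, so [CO3²⁻] = 0.03853 × 2.487 = 0.0958 mmol/kg

[CO3²⁻] = 0.0958 mmol/kg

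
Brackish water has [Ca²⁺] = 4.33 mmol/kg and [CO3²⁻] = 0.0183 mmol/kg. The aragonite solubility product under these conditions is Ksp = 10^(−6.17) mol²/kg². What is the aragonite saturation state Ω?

Ksp = 10^(−6.17) = 6.761×10^-7
Ω = [Ca²⁺][CO3²⁻]/Ksp = (4.33×10^-3)(0.0183×10^-3) / 6.761×10^-7 = 0.117

Ω = 0.117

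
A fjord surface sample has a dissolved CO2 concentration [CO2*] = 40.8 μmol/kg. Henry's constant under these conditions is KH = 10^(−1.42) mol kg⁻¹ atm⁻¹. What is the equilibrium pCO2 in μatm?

pCO2 = 1070 μatm

KH = 10^(−1.42) = 3.802×10^-2 mol kg⁻¹ atm⁻¹
pCO2 = [CO2*]/KH = 40.8×10^-6 / 3.802×10^-2 = 1.07×10^-3 atm = 1070 μatm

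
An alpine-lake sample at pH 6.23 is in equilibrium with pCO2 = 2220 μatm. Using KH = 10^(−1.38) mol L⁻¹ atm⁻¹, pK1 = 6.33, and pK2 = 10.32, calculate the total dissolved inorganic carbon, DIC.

DIC = 0.166 mmol/L

[CO2*] = KH · pCO2 = 10^(−1.38) × 2220×10^-6 = 9.255×10^-5 mol/L
α₀ = 1/(1 + K1/[H⁺] + K1K2/[H⁺]²) = 1/(1 + 10^-0.10 + 10^-4.19) = 0.5573
DIC = [CO2*]/α₀ = 9.255×10^-5 / 0.5573 = 0.166 mmol/L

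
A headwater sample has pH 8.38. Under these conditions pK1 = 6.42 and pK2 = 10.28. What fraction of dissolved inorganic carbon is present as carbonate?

α₂ = 1 / (1 + [H⁺]/K2 + [H⁺]²/(K1K2)) = 1 / (1 + 10^+1.90 + 10^-0.06)
   = 1 / (1 + 79.433 + 0.87096) = 1/81.304 = 0.01230

α₂ = 0.0123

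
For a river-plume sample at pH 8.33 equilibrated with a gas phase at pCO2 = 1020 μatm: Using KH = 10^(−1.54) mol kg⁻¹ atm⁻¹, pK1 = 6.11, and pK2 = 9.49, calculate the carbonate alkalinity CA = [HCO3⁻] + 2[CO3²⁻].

[CO2*] = KH · pCO2 = 10^(−1.54) × 1020×10^-6 = 2.942×10^-5 mol/kg
α₀ = 1/(1 + K1/[H⁺] + K1K2/[H⁺]²) = 1/(1 + 10^+2.22 + 10^+1.06) = 0.005604
DIC = [CO2*]/α₀ = 2.942×10^-5 / 0.005604 = 5.249 mmol/kg
CA = (α₁ + 2α₂)·DIC = (0.9301 + 2×0.06434) × 5.249 = 5.56 mmol/kg

CA = 5.56 mmol/kg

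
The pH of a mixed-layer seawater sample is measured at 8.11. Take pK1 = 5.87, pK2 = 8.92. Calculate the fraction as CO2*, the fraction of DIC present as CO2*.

α₀ = 0.00496

α₀ = 1 / (1 + K1/[H⁺] + K1K2/[H⁺]²) = 1 / (1 + 10^+2.24 + 10^+1.43)
   = 1 / (1 + 173.78 + 26.915) = 1/201.70 = 0.004958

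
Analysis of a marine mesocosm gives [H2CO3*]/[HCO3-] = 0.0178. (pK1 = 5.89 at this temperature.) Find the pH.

pH = 7.64

From K1 = [H⁺][HCO3-]/[H2CO3*]:  pH = pK1 − log₁₀([H2CO3*]/[HCO3-])
log₁₀(0.0178) = -1.750
pH = 5.89 − (-1.750) = 7.64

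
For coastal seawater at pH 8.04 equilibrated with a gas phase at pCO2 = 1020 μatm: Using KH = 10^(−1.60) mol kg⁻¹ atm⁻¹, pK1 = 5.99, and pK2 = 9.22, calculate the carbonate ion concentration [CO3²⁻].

[CO3²⁻] = 0.190 mmol/kg

[CO2*] = KH · pCO2 = 10^(−1.60) × 1020×10^-6 = 2.562×10^-5 mol/kg
α₀ = 1/(1 + K1/[H⁺] + K1K2/[H⁺]²) = 1/(1 + 10^+2.05 + 10^+0.87) = 0.008291
DIC = [CO2*]/α₀ = 2.562×10^-5 / 0.008291 = 3.090 mmol/kg
[CO3²⁻] = α₂·DIC; α₂ = 0.06146, so [CO3²⁻] = 0.06146 × 3.090 = 0.190 mmol/kg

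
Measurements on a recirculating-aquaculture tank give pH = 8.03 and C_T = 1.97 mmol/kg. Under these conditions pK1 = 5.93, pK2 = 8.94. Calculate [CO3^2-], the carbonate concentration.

[CO3²⁻] = 0.214 mmol/kg

α₂ = 1 / (1 + [H⁺]/K2 + [H⁺]²/(K1K2)) = 1 / (1 + 10^+0.91 + 10^-1.19)
   = 1 / (1 + 8.1283 + 0.064565) = 1/9.1929 = 0.1088
[CO3²⁻] = α₂ × DIC = 0.1088 × 1.97 = 0.214 mmol/kg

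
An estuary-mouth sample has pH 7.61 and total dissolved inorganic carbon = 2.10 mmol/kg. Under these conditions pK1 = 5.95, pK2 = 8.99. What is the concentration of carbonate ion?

[CO3²⁻] = 0.0823 mmol/kg

α₂ = 1 / (1 + [H⁺]/K2 + [H⁺]²/(K1K2)) = 1 / (1 + 10^+1.38 + 10^-0.28)
   = 1 / (1 + 23.988 + 0.52481) = 1/25.513 = 0.03920
[CO3²⁻] = α₂ × DIC = 0.03920 × 2.10 = 0.0823 mmol/kg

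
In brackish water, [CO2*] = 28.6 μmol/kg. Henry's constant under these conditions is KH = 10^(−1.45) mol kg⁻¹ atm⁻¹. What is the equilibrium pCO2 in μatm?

pCO2 = 806 μatm

KH = 10^(−1.45) = 3.548×10^-2 mol kg⁻¹ atm⁻¹
pCO2 = [CO2*]/KH = 28.6×10^-6 / 3.548×10^-2 = 8.06×10^-4 atm = 806 μatm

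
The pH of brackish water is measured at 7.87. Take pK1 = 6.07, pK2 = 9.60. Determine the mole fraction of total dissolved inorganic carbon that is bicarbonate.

α₁ = 1 / (1 + [H⁺]/K1 + K2/[H⁺]) = 1 / (1 + 10^-1.80 + 10^-1.73)
   = 1 / (1 + 0.015849 + 0.018621) = 1/1.0345 = 0.9667

α₁ = 0.967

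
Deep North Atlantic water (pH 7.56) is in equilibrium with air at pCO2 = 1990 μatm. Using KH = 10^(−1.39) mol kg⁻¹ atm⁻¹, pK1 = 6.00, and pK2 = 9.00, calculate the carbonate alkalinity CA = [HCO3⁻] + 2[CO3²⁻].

[CO2*] = KH · pCO2 = 10^(−1.39) × 1990×10^-6 = 8.107×10^-5 mol/kg
α₀ = 1/(1 + K1/[H⁺] + K1K2/[H⁺]²) = 1/(1 + 10^+1.56 + 10^+0.12) = 0.02589
DIC = [CO2*]/α₀ = 8.107×10^-5 / 0.02589 = 3.131 mmol/kg
CA = (α₁ + 2α₂)·DIC = (0.9400 + 2×0.03413) × 3.131 = 3.16 mmol/kg

CA = 3.16 mmol/kg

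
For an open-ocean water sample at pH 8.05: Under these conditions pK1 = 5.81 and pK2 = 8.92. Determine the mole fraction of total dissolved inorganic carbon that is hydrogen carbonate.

α₁ = 0.877

α₁ = 1 / (1 + [H⁺]/K1 + K2/[H⁺]) = 1 / (1 + 10^-2.24 + 10^-0.87)
   = 1 / (1 + 0.0057544 + 0.13490) = 1/1.1407 = 0.8767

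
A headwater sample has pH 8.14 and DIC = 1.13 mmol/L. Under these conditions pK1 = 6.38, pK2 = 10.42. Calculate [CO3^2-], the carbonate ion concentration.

[CO3²⁻] = 5.80 μmol/L

α₂ = 1 / (1 + [H⁺]/K2 + [H⁺]²/(K1K2)) = 1 / (1 + 10^+2.28 + 10^+0.52)
   = 1 / (1 + 190.55 + 3.3113) = 1/194.86 = 0.005132
[CO3²⁻] = α₂ × DIC = 0.005132 × 1.13 = 0.00580 mmol/L = 5.80 μmol/L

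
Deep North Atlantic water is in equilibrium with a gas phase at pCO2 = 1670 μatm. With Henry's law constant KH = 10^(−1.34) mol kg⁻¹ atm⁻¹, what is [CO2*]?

[CO2*] = 76.3 μmol/kg

KH = 10^(−1.34) = 4.571×10^-2 mol kg⁻¹ atm⁻¹
[CO2*] = KH · pCO2 = 4.571×10^-2 × 1670×10^-6 atm = 7.63×10^-5 mol/kg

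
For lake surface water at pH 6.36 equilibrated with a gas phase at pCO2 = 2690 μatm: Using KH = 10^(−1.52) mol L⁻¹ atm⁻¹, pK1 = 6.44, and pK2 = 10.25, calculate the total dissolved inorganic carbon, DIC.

DIC = 0.149 mmol/L

[CO2*] = KH · pCO2 = 10^(−1.52) × 2690×10^-6 = 8.124×10^-5 mol/L
α₀ = 1/(1 + K1/[H⁺] + K1K2/[H⁺]²) = 1/(1 + 10^-0.08 + 10^-3.97) = 0.5459
DIC = [CO2*]/α₀ = 8.124×10^-5 / 0.5459 = 0.149 mmol/L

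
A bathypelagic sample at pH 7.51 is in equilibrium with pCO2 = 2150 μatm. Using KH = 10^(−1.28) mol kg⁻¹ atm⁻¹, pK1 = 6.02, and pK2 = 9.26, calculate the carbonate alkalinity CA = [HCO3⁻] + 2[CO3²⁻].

CA = 3.61 mmol/kg

[CO2*] = KH · pCO2 = 10^(−1.28) × 2150×10^-6 = 1.128×10^-4 mol/kg
α₀ = 1/(1 + K1/[H⁺] + K1K2/[H⁺]²) = 1/(1 + 10^+1.49 + 10^-0.26) = 0.03081
DIC = [CO2*]/α₀ = 1.128×10^-4 / 0.03081 = 3.662 mmol/kg
CA = (α₁ + 2α₂)·DIC = (0.9523 + 2×0.01693) × 3.662 = 3.61 mmol/kg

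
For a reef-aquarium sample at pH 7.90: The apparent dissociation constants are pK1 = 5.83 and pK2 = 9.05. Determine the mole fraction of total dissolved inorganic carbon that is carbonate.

α₂ = 0.0656

α₂ = 1 / (1 + [H⁺]/K2 + [H⁺]²/(K1K2)) = 1 / (1 + 10^+1.15 + 10^-0.92)
   = 1 / (1 + 14.125 + 0.12023) = 1/15.246 = 0.06559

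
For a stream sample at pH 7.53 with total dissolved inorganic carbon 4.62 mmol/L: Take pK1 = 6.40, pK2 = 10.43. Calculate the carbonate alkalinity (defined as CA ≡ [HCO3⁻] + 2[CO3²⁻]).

CA = 4.31 mmol/L

CA = [HCO3⁻] + 2[CO3²⁻] = (α₁ + 2α₂)·DIC
At pH 7.53: [H⁺]/K1 = 10^-1.13 = 0.074131, K2/[H⁺] = 10^-2.90 = 0.0012589
α₁ = 1/(1 + 0.074131 + 0.0012589) = 1/1.0754 = 0.9299; α₂ = α₁·K2/[H⁺] = 0.001171
α₁ + 2α₂ = 0.9322
CA = 0.9322 × 4.62 = 4.31 mmol/L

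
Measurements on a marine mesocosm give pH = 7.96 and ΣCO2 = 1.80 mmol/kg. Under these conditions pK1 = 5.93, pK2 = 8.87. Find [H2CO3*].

[CO2*] = 14.8 μmol/kg

α₀ = 1 / (1 + K1/[H⁺] + K1K2/[H⁺]²) = 1 / (1 + 10^+2.03 + 10^+1.12)
   = 1 / (1 + 107.15 + 13.183) = 1/121.33 = 0.008242
[CO2*] = α₀ × DIC = 0.008242 × 1.80 = 0.0148 mmol/kg = 14.8 μmol/kg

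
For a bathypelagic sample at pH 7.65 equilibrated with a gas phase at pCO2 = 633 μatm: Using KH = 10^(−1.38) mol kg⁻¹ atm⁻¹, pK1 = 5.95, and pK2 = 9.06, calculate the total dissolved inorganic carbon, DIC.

DIC = 1.40 mmol/kg

[CO2*] = KH · pCO2 = 10^(−1.38) × 633×10^-6 = 2.639×10^-5 mol/kg
α₀ = 1/(1 + K1/[H⁺] + K1K2/[H⁺]²) = 1/(1 + 10^+1.70 + 10^+0.29) = 0.01884
DIC = [CO2*]/α₀ = 2.639×10^-5 / 0.01884 = 1.40 mmol/kg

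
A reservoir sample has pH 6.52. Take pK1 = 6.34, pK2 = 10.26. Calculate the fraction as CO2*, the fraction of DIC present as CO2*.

α₀ = 0.398

α₀ = 1 / (1 + K1/[H⁺] + K1K2/[H⁺]²) = 1 / (1 + 10^+0.18 + 10^-3.56)
   = 1 / (1 + 1.5136 + 0.00027542) = 1/2.5138 = 0.3978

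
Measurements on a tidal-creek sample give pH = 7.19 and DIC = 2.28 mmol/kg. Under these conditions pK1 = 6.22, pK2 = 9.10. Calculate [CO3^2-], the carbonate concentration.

[CO3²⁻] = 0.0251 mmol/kg

α₂ = 1 / (1 + [H⁺]/K2 + [H⁺]²/(K1K2)) = 1 / (1 + 10^+1.91 + 10^+0.94)
   = 1 / (1 + 81.283 + 8.7096) = 1/90.993 = 0.01099
[CO3²⁻] = α₂ × DIC = 0.01099 × 2.28 = 0.0251 mmol/kg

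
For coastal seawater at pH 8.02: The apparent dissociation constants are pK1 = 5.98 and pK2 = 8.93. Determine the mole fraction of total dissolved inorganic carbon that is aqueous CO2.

α₀ = 0.00806

α₀ = 1 / (1 + K1/[H⁺] + K1K2/[H⁺]²) = 1 / (1 + 10^+2.04 + 10^+1.13)
   = 1 / (1 + 109.65 + 13.490) = 1/124.14 = 0.008056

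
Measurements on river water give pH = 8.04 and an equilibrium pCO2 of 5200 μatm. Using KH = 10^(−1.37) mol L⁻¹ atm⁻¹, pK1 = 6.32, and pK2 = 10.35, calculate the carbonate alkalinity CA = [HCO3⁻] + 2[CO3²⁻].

[CO2*] = KH · pCO2 = 10^(−1.37) × 5200×10^-6 = 2.218×10^-4 mol/L
α₀ = 1/(1 + K1/[H⁺] + K1K2/[H⁺]²) = 1/(1 + 10^+1.72 + 10^-0.59) = 0.01861
DIC = [CO2*]/α₀ = 2.218×10^-4 / 0.01861 = 11.92 mmol/L
CA = (α₁ + 2α₂)·DIC = (0.9766 + 2×0.004783) × 11.92 = 11.8 mmol/L

CA = 11.8 mmol/L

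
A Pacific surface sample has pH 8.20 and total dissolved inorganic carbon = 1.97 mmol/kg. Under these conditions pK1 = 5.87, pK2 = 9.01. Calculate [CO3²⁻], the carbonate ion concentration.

[CO3²⁻] = 0.263 mmol/kg

α₂ = 1 / (1 + [H⁺]/K2 + [H⁺]²/(K1K2)) = 1 / (1 + 10^+0.81 + 10^-1.52)
   = 1 / (1 + 6.4565 + 0.030200) = 1/7.4867 = 0.1336
[CO3²⁻] = α₂ × DIC = 0.1336 × 1.97 = 0.263 mmol/kg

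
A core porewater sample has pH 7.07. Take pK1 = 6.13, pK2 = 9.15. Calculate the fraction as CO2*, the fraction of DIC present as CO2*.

α₀ = 1 / (1 + K1/[H⁺] + K1K2/[H⁺]²) = 1 / (1 + 10^+0.94 + 10^-1.14)
   = 1 / (1 + 8.7096 + 0.072444) = 1/9.7821 = 0.1022

α₀ = 0.102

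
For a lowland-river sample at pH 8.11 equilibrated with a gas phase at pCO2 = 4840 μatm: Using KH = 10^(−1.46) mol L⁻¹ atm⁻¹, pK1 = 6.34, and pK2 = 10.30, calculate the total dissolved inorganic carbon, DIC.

[CO2*] = KH · pCO2 = 10^(−1.46) × 4840×10^-6 = 1.678×10^-4 mol/L
α₀ = 1/(1 + K1/[H⁺] + K1K2/[H⁺]²) = 1/(1 + 10^+1.77 + 10^-0.42) = 0.01659
DIC = [CO2*]/α₀ = 1.678×10^-4 / 0.01659 = 10.1 mmol/L

DIC = 10.1 mmol/L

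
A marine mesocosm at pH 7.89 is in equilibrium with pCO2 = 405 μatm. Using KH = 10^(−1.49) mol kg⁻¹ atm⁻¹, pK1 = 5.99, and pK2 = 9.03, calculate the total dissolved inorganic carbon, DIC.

DIC = 1.13 mmol/kg

[CO2*] = KH · pCO2 = 10^(−1.49) × 405×10^-6 = 1.311×10^-5 mol/kg
α₀ = 1/(1 + K1/[H⁺] + K1K2/[H⁺]²) = 1/(1 + 10^+1.90 + 10^+0.76) = 0.01160
DIC = [CO2*]/α₀ = 1.311×10^-5 / 0.01160 = 1.13 mmol/kg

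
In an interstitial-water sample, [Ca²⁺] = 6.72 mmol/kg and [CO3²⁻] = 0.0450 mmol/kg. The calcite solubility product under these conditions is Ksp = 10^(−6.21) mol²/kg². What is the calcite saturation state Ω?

Ksp = 10^(−6.21) = 6.166×10^-7
Ω = [Ca²⁺][CO3²⁻]/Ksp = (6.72×10^-3)(0.0450×10^-3) / 6.166×10^-7 = 0.490

Ω = 0.490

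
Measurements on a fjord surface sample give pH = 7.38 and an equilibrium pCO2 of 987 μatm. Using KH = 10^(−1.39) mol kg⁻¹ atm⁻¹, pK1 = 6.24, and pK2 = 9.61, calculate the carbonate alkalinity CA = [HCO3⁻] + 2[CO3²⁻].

CA = 0.562 mmol/kg

[CO2*] = KH · pCO2 = 10^(−1.39) × 987×10^-6 = 4.021×10^-5 mol/kg
α₀ = 1/(1 + K1/[H⁺] + K1K2/[H⁺]²) = 1/(1 + 10^+1.14 + 10^-1.09) = 0.06718
DIC = [CO2*]/α₀ = 4.021×10^-5 / 0.06718 = 0.5985 mmol/kg
CA = (α₁ + 2α₂)·DIC = (0.9274 + 2×0.005461) × 0.5985 = 0.562 mmol/kg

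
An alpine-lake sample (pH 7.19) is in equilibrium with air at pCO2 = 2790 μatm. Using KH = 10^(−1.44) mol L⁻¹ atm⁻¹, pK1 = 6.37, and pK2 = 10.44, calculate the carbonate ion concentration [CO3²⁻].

[CO3²⁻] = 0.376 μmol/L

[CO2*] = KH · pCO2 = 10^(−1.44) × 2790×10^-6 = 1.013×10^-4 mol/L
α₀ = 1/(1 + K1/[H⁺] + K1K2/[H⁺]²) = 1/(1 + 10^+0.82 + 10^-2.43) = 0.1314
DIC = [CO2*]/α₀ = 1.013×10^-4 / 0.1314 = 0.7709 mmol/L
[CO3²⁻] = α₂·DIC; α₂ = 0.0004882, so [CO3²⁻] = 0.0004882 × 0.7709 = 0.000376 mmol/L = 0.376 μmol/L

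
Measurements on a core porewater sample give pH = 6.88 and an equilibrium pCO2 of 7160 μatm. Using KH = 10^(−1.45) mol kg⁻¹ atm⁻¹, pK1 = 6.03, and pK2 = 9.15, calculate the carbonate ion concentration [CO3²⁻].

[CO3²⁻] = 9.66 μmol/kg

[CO2*] = KH · pCO2 = 10^(−1.45) × 7160×10^-6 = 2.540×10^-4 mol/kg
α₀ = 1/(1 + K1/[H⁺] + K1K2/[H⁺]²) = 1/(1 + 10^+0.85 + 10^-1.42) = 0.1232
DIC = [CO2*]/α₀ = 2.540×10^-4 / 0.1232 = 2.062 mmol/kg
[CO3²⁻] = α₂·DIC; α₂ = 0.004684, so [CO3²⁻] = 0.004684 × 2.062 = 0.00966 mmol/kg = 9.66 μmol/kg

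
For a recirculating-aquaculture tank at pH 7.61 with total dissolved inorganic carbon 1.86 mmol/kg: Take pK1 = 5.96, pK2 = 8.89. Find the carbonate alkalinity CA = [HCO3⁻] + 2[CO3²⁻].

CA = [HCO3⁻] + 2[CO3²⁻] = (α₁ + 2α₂)·DIC
At pH 7.61: [H⁺]/K1 = 10^-1.65 = 0.022387, K2/[H⁺] = 10^-1.28 = 0.052481
α₁ = 1/(1 + 0.022387 + 0.052481) = 1/1.0749 = 0.9303; α₂ = α₁·K2/[H⁺] = 0.04883
α₁ + 2α₂ = 1.0280
CA = 1.0280 × 1.86 = 1.91 mmol/kg

CA = 1.91 mmol/kg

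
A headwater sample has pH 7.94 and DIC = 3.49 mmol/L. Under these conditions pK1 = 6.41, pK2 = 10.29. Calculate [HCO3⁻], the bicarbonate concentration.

α₁ = 1 / (1 + [H⁺]/K1 + K2/[H⁺]) = 1 / (1 + 10^-1.53 + 10^-2.35)
   = 1 / (1 + 0.029512 + 0.0044668) = 1/1.0340 = 0.9671
[HCO3⁻] = α₁ × DIC = 0.9671 × 3.49 = 3.38 mmol/L

[HCO3⁻] = 3.38 mmol/L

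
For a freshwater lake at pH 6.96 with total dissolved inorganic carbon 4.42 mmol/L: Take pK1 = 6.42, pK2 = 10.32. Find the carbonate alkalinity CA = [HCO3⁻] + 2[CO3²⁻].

CA = 3.43 mmol/L

CA = [HCO3⁻] + 2[CO3²⁻] = (α₁ + 2α₂)·DIC
At pH 6.96: [H⁺]/K1 = 10^-0.54 = 0.28840, K2/[H⁺] = 10^-3.36 = 0.00043652
α₁ = 1/(1 + 0.28840 + 0.00043652) = 1/1.2888 = 0.7759; α₂ = α₁·K2/[H⁺] = 0.0003387
α₁ + 2α₂ = 0.7766
CA = 0.7766 × 4.42 = 3.43 mmol/L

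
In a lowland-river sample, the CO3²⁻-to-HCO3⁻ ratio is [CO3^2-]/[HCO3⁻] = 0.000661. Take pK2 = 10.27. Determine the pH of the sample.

pH = 7.09

From K2 = [H⁺][CO3^2-]/[HCO3⁻]:  pH = pK2 + log₁₀([CO3^2-]/[HCO3⁻])
log₁₀(0.000661) = -3.180
pH = 10.27 + (-3.180) = 7.09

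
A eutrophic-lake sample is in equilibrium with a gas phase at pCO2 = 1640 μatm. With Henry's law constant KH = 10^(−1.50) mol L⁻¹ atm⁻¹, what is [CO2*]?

KH = 10^(−1.50) = 3.162×10^-2 mol L⁻¹ atm⁻¹
[CO2*] = KH · pCO2 = 3.162×10^-2 × 1640×10^-6 atm = 5.19×10^-5 mol/L

[CO2*] = 51.9 μmol/L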